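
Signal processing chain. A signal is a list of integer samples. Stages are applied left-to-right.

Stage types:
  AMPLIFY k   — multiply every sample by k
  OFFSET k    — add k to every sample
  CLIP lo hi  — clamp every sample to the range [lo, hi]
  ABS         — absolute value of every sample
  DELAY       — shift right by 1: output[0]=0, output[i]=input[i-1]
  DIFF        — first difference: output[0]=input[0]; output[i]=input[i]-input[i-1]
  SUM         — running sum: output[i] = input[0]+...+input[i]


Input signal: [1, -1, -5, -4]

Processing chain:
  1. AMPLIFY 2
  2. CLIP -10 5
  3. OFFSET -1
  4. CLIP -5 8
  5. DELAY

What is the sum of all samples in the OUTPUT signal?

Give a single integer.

Answer: -7

Derivation:
Input: [1, -1, -5, -4]
Stage 1 (AMPLIFY 2): 1*2=2, -1*2=-2, -5*2=-10, -4*2=-8 -> [2, -2, -10, -8]
Stage 2 (CLIP -10 5): clip(2,-10,5)=2, clip(-2,-10,5)=-2, clip(-10,-10,5)=-10, clip(-8,-10,5)=-8 -> [2, -2, -10, -8]
Stage 3 (OFFSET -1): 2+-1=1, -2+-1=-3, -10+-1=-11, -8+-1=-9 -> [1, -3, -11, -9]
Stage 4 (CLIP -5 8): clip(1,-5,8)=1, clip(-3,-5,8)=-3, clip(-11,-5,8)=-5, clip(-9,-5,8)=-5 -> [1, -3, -5, -5]
Stage 5 (DELAY): [0, 1, -3, -5] = [0, 1, -3, -5] -> [0, 1, -3, -5]
Output sum: -7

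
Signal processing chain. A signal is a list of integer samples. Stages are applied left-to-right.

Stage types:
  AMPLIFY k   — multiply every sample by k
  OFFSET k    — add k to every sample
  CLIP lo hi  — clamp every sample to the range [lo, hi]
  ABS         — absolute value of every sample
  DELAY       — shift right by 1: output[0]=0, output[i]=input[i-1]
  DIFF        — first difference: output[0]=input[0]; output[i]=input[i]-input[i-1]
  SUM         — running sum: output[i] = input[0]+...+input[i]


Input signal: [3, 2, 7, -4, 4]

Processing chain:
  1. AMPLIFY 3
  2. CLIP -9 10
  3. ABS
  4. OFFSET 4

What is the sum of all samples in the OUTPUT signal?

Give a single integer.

Input: [3, 2, 7, -4, 4]
Stage 1 (AMPLIFY 3): 3*3=9, 2*3=6, 7*3=21, -4*3=-12, 4*3=12 -> [9, 6, 21, -12, 12]
Stage 2 (CLIP -9 10): clip(9,-9,10)=9, clip(6,-9,10)=6, clip(21,-9,10)=10, clip(-12,-9,10)=-9, clip(12,-9,10)=10 -> [9, 6, 10, -9, 10]
Stage 3 (ABS): |9|=9, |6|=6, |10|=10, |-9|=9, |10|=10 -> [9, 6, 10, 9, 10]
Stage 4 (OFFSET 4): 9+4=13, 6+4=10, 10+4=14, 9+4=13, 10+4=14 -> [13, 10, 14, 13, 14]
Output sum: 64

Answer: 64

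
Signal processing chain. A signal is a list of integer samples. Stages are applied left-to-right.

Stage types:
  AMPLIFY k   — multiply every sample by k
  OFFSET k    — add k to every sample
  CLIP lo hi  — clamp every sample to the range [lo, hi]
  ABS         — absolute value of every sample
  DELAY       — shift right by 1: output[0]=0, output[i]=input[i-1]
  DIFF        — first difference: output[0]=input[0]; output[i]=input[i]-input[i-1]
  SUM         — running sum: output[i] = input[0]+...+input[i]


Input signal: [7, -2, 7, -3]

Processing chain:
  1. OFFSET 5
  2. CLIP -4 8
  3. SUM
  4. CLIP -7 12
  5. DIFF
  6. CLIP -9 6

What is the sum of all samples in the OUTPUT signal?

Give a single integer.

Input: [7, -2, 7, -3]
Stage 1 (OFFSET 5): 7+5=12, -2+5=3, 7+5=12, -3+5=2 -> [12, 3, 12, 2]
Stage 2 (CLIP -4 8): clip(12,-4,8)=8, clip(3,-4,8)=3, clip(12,-4,8)=8, clip(2,-4,8)=2 -> [8, 3, 8, 2]
Stage 3 (SUM): sum[0..0]=8, sum[0..1]=11, sum[0..2]=19, sum[0..3]=21 -> [8, 11, 19, 21]
Stage 4 (CLIP -7 12): clip(8,-7,12)=8, clip(11,-7,12)=11, clip(19,-7,12)=12, clip(21,-7,12)=12 -> [8, 11, 12, 12]
Stage 5 (DIFF): s[0]=8, 11-8=3, 12-11=1, 12-12=0 -> [8, 3, 1, 0]
Stage 6 (CLIP -9 6): clip(8,-9,6)=6, clip(3,-9,6)=3, clip(1,-9,6)=1, clip(0,-9,6)=0 -> [6, 3, 1, 0]
Output sum: 10

Answer: 10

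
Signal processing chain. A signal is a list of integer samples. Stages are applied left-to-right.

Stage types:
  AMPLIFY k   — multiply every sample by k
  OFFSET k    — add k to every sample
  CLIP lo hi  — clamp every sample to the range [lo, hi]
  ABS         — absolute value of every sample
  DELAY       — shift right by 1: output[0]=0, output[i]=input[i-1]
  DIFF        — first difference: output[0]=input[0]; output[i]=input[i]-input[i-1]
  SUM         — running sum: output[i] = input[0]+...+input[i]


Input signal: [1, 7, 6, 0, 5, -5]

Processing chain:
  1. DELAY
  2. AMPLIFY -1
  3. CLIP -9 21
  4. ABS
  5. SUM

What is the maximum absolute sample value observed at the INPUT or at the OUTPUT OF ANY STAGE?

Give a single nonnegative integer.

Answer: 19

Derivation:
Input: [1, 7, 6, 0, 5, -5] (max |s|=7)
Stage 1 (DELAY): [0, 1, 7, 6, 0, 5] = [0, 1, 7, 6, 0, 5] -> [0, 1, 7, 6, 0, 5] (max |s|=7)
Stage 2 (AMPLIFY -1): 0*-1=0, 1*-1=-1, 7*-1=-7, 6*-1=-6, 0*-1=0, 5*-1=-5 -> [0, -1, -7, -6, 0, -5] (max |s|=7)
Stage 3 (CLIP -9 21): clip(0,-9,21)=0, clip(-1,-9,21)=-1, clip(-7,-9,21)=-7, clip(-6,-9,21)=-6, clip(0,-9,21)=0, clip(-5,-9,21)=-5 -> [0, -1, -7, -6, 0, -5] (max |s|=7)
Stage 4 (ABS): |0|=0, |-1|=1, |-7|=7, |-6|=6, |0|=0, |-5|=5 -> [0, 1, 7, 6, 0, 5] (max |s|=7)
Stage 5 (SUM): sum[0..0]=0, sum[0..1]=1, sum[0..2]=8, sum[0..3]=14, sum[0..4]=14, sum[0..5]=19 -> [0, 1, 8, 14, 14, 19] (max |s|=19)
Overall max amplitude: 19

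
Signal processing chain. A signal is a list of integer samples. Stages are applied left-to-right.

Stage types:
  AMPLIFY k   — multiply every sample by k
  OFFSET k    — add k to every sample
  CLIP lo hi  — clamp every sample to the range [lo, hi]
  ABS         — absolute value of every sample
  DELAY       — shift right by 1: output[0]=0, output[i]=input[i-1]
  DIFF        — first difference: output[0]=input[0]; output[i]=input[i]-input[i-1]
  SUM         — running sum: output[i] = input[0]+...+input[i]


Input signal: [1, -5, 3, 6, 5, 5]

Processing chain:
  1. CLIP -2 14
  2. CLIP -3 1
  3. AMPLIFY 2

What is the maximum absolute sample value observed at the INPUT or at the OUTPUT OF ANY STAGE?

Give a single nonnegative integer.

Input: [1, -5, 3, 6, 5, 5] (max |s|=6)
Stage 1 (CLIP -2 14): clip(1,-2,14)=1, clip(-5,-2,14)=-2, clip(3,-2,14)=3, clip(6,-2,14)=6, clip(5,-2,14)=5, clip(5,-2,14)=5 -> [1, -2, 3, 6, 5, 5] (max |s|=6)
Stage 2 (CLIP -3 1): clip(1,-3,1)=1, clip(-2,-3,1)=-2, clip(3,-3,1)=1, clip(6,-3,1)=1, clip(5,-3,1)=1, clip(5,-3,1)=1 -> [1, -2, 1, 1, 1, 1] (max |s|=2)
Stage 3 (AMPLIFY 2): 1*2=2, -2*2=-4, 1*2=2, 1*2=2, 1*2=2, 1*2=2 -> [2, -4, 2, 2, 2, 2] (max |s|=4)
Overall max amplitude: 6

Answer: 6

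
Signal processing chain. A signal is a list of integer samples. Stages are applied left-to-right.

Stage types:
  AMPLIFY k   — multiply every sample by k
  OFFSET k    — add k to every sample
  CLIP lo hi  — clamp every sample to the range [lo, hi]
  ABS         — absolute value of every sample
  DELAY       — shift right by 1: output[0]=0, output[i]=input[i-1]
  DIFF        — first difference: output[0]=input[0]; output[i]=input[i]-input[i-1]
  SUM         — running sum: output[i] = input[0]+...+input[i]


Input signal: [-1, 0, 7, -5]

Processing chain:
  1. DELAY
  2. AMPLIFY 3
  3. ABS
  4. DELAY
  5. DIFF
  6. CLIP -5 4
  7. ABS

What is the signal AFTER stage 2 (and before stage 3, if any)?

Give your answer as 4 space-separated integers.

Answer: 0 -3 0 21

Derivation:
Input: [-1, 0, 7, -5]
Stage 1 (DELAY): [0, -1, 0, 7] = [0, -1, 0, 7] -> [0, -1, 0, 7]
Stage 2 (AMPLIFY 3): 0*3=0, -1*3=-3, 0*3=0, 7*3=21 -> [0, -3, 0, 21]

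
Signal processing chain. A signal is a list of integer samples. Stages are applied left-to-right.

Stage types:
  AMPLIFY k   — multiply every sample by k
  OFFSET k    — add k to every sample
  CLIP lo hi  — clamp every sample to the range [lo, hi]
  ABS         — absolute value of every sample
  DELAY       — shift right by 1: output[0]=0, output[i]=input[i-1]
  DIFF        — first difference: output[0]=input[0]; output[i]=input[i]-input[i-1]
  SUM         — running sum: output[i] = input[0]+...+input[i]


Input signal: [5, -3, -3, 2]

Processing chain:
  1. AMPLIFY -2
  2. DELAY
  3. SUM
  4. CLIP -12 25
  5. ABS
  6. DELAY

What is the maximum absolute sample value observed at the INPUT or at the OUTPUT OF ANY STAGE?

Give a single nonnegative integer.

Answer: 10

Derivation:
Input: [5, -3, -3, 2] (max |s|=5)
Stage 1 (AMPLIFY -2): 5*-2=-10, -3*-2=6, -3*-2=6, 2*-2=-4 -> [-10, 6, 6, -4] (max |s|=10)
Stage 2 (DELAY): [0, -10, 6, 6] = [0, -10, 6, 6] -> [0, -10, 6, 6] (max |s|=10)
Stage 3 (SUM): sum[0..0]=0, sum[0..1]=-10, sum[0..2]=-4, sum[0..3]=2 -> [0, -10, -4, 2] (max |s|=10)
Stage 4 (CLIP -12 25): clip(0,-12,25)=0, clip(-10,-12,25)=-10, clip(-4,-12,25)=-4, clip(2,-12,25)=2 -> [0, -10, -4, 2] (max |s|=10)
Stage 5 (ABS): |0|=0, |-10|=10, |-4|=4, |2|=2 -> [0, 10, 4, 2] (max |s|=10)
Stage 6 (DELAY): [0, 0, 10, 4] = [0, 0, 10, 4] -> [0, 0, 10, 4] (max |s|=10)
Overall max amplitude: 10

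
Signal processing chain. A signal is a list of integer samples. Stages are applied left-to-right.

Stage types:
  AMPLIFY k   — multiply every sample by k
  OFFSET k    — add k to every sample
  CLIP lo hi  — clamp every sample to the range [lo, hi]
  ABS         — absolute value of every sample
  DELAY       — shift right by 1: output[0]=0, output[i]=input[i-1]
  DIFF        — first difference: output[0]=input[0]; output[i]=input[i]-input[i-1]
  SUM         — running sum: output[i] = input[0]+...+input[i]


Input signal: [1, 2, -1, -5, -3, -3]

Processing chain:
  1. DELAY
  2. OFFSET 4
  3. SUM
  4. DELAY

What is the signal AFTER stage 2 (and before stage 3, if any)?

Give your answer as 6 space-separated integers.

Input: [1, 2, -1, -5, -3, -3]
Stage 1 (DELAY): [0, 1, 2, -1, -5, -3] = [0, 1, 2, -1, -5, -3] -> [0, 1, 2, -1, -5, -3]
Stage 2 (OFFSET 4): 0+4=4, 1+4=5, 2+4=6, -1+4=3, -5+4=-1, -3+4=1 -> [4, 5, 6, 3, -1, 1]

Answer: 4 5 6 3 -1 1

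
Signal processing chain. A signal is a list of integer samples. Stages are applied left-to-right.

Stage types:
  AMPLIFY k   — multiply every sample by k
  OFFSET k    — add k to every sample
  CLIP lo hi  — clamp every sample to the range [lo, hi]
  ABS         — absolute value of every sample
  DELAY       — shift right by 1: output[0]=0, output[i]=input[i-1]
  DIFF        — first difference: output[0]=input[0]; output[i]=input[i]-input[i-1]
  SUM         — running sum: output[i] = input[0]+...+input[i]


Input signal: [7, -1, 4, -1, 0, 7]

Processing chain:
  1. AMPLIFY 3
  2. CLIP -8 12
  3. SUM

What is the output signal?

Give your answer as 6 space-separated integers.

Answer: 12 9 21 18 18 30

Derivation:
Input: [7, -1, 4, -1, 0, 7]
Stage 1 (AMPLIFY 3): 7*3=21, -1*3=-3, 4*3=12, -1*3=-3, 0*3=0, 7*3=21 -> [21, -3, 12, -3, 0, 21]
Stage 2 (CLIP -8 12): clip(21,-8,12)=12, clip(-3,-8,12)=-3, clip(12,-8,12)=12, clip(-3,-8,12)=-3, clip(0,-8,12)=0, clip(21,-8,12)=12 -> [12, -3, 12, -3, 0, 12]
Stage 3 (SUM): sum[0..0]=12, sum[0..1]=9, sum[0..2]=21, sum[0..3]=18, sum[0..4]=18, sum[0..5]=30 -> [12, 9, 21, 18, 18, 30]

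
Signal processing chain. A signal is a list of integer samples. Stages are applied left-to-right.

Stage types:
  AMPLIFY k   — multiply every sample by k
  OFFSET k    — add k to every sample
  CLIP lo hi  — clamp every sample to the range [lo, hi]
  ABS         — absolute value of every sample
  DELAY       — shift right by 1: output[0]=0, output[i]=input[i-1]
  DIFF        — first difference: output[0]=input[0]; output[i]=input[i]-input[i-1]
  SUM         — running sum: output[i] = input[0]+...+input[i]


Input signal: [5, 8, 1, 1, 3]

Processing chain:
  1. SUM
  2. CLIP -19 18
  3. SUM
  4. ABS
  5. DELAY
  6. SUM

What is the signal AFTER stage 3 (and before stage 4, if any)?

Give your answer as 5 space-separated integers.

Input: [5, 8, 1, 1, 3]
Stage 1 (SUM): sum[0..0]=5, sum[0..1]=13, sum[0..2]=14, sum[0..3]=15, sum[0..4]=18 -> [5, 13, 14, 15, 18]
Stage 2 (CLIP -19 18): clip(5,-19,18)=5, clip(13,-19,18)=13, clip(14,-19,18)=14, clip(15,-19,18)=15, clip(18,-19,18)=18 -> [5, 13, 14, 15, 18]
Stage 3 (SUM): sum[0..0]=5, sum[0..1]=18, sum[0..2]=32, sum[0..3]=47, sum[0..4]=65 -> [5, 18, 32, 47, 65]

Answer: 5 18 32 47 65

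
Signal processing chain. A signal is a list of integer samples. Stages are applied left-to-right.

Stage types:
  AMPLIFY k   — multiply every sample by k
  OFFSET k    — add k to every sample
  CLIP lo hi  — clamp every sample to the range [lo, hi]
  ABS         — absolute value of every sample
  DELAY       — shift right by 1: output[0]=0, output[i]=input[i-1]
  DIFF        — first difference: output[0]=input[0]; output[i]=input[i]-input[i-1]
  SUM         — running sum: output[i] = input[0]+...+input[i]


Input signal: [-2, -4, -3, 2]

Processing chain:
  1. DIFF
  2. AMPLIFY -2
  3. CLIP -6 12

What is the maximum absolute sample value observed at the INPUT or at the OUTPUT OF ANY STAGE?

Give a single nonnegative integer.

Input: [-2, -4, -3, 2] (max |s|=4)
Stage 1 (DIFF): s[0]=-2, -4--2=-2, -3--4=1, 2--3=5 -> [-2, -2, 1, 5] (max |s|=5)
Stage 2 (AMPLIFY -2): -2*-2=4, -2*-2=4, 1*-2=-2, 5*-2=-10 -> [4, 4, -2, -10] (max |s|=10)
Stage 3 (CLIP -6 12): clip(4,-6,12)=4, clip(4,-6,12)=4, clip(-2,-6,12)=-2, clip(-10,-6,12)=-6 -> [4, 4, -2, -6] (max |s|=6)
Overall max amplitude: 10

Answer: 10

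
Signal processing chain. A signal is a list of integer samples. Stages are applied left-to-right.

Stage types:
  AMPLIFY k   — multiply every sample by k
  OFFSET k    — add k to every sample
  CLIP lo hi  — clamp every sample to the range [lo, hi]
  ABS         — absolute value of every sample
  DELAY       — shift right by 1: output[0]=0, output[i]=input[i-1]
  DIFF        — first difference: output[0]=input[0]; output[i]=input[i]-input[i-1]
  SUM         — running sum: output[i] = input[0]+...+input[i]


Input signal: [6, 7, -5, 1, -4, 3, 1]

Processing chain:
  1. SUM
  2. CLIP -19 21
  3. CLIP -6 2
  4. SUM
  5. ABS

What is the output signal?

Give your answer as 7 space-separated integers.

Input: [6, 7, -5, 1, -4, 3, 1]
Stage 1 (SUM): sum[0..0]=6, sum[0..1]=13, sum[0..2]=8, sum[0..3]=9, sum[0..4]=5, sum[0..5]=8, sum[0..6]=9 -> [6, 13, 8, 9, 5, 8, 9]
Stage 2 (CLIP -19 21): clip(6,-19,21)=6, clip(13,-19,21)=13, clip(8,-19,21)=8, clip(9,-19,21)=9, clip(5,-19,21)=5, clip(8,-19,21)=8, clip(9,-19,21)=9 -> [6, 13, 8, 9, 5, 8, 9]
Stage 3 (CLIP -6 2): clip(6,-6,2)=2, clip(13,-6,2)=2, clip(8,-6,2)=2, clip(9,-6,2)=2, clip(5,-6,2)=2, clip(8,-6,2)=2, clip(9,-6,2)=2 -> [2, 2, 2, 2, 2, 2, 2]
Stage 4 (SUM): sum[0..0]=2, sum[0..1]=4, sum[0..2]=6, sum[0..3]=8, sum[0..4]=10, sum[0..5]=12, sum[0..6]=14 -> [2, 4, 6, 8, 10, 12, 14]
Stage 5 (ABS): |2|=2, |4|=4, |6|=6, |8|=8, |10|=10, |12|=12, |14|=14 -> [2, 4, 6, 8, 10, 12, 14]

Answer: 2 4 6 8 10 12 14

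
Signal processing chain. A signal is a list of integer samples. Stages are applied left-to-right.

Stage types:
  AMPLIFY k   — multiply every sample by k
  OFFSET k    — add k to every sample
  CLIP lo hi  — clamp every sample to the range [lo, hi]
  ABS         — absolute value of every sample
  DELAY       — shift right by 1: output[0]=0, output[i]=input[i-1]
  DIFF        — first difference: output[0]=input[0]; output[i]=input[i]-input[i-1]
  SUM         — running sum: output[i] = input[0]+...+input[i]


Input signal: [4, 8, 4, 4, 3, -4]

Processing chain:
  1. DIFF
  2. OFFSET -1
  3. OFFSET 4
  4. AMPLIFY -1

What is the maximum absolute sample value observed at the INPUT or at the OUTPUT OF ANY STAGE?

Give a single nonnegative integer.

Input: [4, 8, 4, 4, 3, -4] (max |s|=8)
Stage 1 (DIFF): s[0]=4, 8-4=4, 4-8=-4, 4-4=0, 3-4=-1, -4-3=-7 -> [4, 4, -4, 0, -1, -7] (max |s|=7)
Stage 2 (OFFSET -1): 4+-1=3, 4+-1=3, -4+-1=-5, 0+-1=-1, -1+-1=-2, -7+-1=-8 -> [3, 3, -5, -1, -2, -8] (max |s|=8)
Stage 3 (OFFSET 4): 3+4=7, 3+4=7, -5+4=-1, -1+4=3, -2+4=2, -8+4=-4 -> [7, 7, -1, 3, 2, -4] (max |s|=7)
Stage 4 (AMPLIFY -1): 7*-1=-7, 7*-1=-7, -1*-1=1, 3*-1=-3, 2*-1=-2, -4*-1=4 -> [-7, -7, 1, -3, -2, 4] (max |s|=7)
Overall max amplitude: 8

Answer: 8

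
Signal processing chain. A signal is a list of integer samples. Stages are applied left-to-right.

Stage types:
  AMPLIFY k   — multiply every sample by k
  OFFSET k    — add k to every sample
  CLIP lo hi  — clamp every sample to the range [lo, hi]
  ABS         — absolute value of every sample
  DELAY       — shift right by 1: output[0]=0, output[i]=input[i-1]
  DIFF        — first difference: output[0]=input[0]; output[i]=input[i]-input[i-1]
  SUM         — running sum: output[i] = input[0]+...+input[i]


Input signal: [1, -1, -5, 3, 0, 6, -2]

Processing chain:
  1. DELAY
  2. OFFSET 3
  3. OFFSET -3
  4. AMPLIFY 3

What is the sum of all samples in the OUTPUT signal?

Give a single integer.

Input: [1, -1, -5, 3, 0, 6, -2]
Stage 1 (DELAY): [0, 1, -1, -5, 3, 0, 6] = [0, 1, -1, -5, 3, 0, 6] -> [0, 1, -1, -5, 3, 0, 6]
Stage 2 (OFFSET 3): 0+3=3, 1+3=4, -1+3=2, -5+3=-2, 3+3=6, 0+3=3, 6+3=9 -> [3, 4, 2, -2, 6, 3, 9]
Stage 3 (OFFSET -3): 3+-3=0, 4+-3=1, 2+-3=-1, -2+-3=-5, 6+-3=3, 3+-3=0, 9+-3=6 -> [0, 1, -1, -5, 3, 0, 6]
Stage 4 (AMPLIFY 3): 0*3=0, 1*3=3, -1*3=-3, -5*3=-15, 3*3=9, 0*3=0, 6*3=18 -> [0, 3, -3, -15, 9, 0, 18]
Output sum: 12

Answer: 12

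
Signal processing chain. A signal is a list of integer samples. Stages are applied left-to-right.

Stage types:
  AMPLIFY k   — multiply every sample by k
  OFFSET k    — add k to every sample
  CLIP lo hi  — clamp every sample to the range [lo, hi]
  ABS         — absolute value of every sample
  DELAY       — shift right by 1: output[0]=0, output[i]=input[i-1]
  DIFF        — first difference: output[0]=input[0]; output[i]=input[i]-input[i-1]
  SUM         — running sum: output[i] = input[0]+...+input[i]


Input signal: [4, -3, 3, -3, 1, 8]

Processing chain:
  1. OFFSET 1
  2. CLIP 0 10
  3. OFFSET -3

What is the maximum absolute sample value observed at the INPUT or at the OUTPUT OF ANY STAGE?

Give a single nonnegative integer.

Answer: 9

Derivation:
Input: [4, -3, 3, -3, 1, 8] (max |s|=8)
Stage 1 (OFFSET 1): 4+1=5, -3+1=-2, 3+1=4, -3+1=-2, 1+1=2, 8+1=9 -> [5, -2, 4, -2, 2, 9] (max |s|=9)
Stage 2 (CLIP 0 10): clip(5,0,10)=5, clip(-2,0,10)=0, clip(4,0,10)=4, clip(-2,0,10)=0, clip(2,0,10)=2, clip(9,0,10)=9 -> [5, 0, 4, 0, 2, 9] (max |s|=9)
Stage 3 (OFFSET -3): 5+-3=2, 0+-3=-3, 4+-3=1, 0+-3=-3, 2+-3=-1, 9+-3=6 -> [2, -3, 1, -3, -1, 6] (max |s|=6)
Overall max amplitude: 9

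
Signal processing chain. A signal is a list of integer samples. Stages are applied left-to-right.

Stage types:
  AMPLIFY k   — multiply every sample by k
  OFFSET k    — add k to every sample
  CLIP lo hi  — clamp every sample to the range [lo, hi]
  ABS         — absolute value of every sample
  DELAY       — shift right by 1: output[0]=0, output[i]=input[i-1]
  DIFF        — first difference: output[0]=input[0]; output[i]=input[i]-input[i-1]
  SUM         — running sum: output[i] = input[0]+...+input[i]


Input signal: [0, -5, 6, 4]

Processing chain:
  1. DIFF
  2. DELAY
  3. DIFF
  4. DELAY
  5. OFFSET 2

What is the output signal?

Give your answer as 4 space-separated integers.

Input: [0, -5, 6, 4]
Stage 1 (DIFF): s[0]=0, -5-0=-5, 6--5=11, 4-6=-2 -> [0, -5, 11, -2]
Stage 2 (DELAY): [0, 0, -5, 11] = [0, 0, -5, 11] -> [0, 0, -5, 11]
Stage 3 (DIFF): s[0]=0, 0-0=0, -5-0=-5, 11--5=16 -> [0, 0, -5, 16]
Stage 4 (DELAY): [0, 0, 0, -5] = [0, 0, 0, -5] -> [0, 0, 0, -5]
Stage 5 (OFFSET 2): 0+2=2, 0+2=2, 0+2=2, -5+2=-3 -> [2, 2, 2, -3]

Answer: 2 2 2 -3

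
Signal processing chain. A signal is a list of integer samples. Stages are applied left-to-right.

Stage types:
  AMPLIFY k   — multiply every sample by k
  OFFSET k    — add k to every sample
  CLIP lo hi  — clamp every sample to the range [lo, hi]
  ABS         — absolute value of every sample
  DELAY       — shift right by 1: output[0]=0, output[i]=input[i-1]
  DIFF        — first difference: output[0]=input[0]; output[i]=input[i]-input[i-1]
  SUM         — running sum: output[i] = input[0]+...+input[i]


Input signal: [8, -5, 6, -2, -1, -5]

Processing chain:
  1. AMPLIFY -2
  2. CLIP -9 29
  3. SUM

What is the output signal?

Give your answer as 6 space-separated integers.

Answer: -9 1 -8 -4 -2 8

Derivation:
Input: [8, -5, 6, -2, -1, -5]
Stage 1 (AMPLIFY -2): 8*-2=-16, -5*-2=10, 6*-2=-12, -2*-2=4, -1*-2=2, -5*-2=10 -> [-16, 10, -12, 4, 2, 10]
Stage 2 (CLIP -9 29): clip(-16,-9,29)=-9, clip(10,-9,29)=10, clip(-12,-9,29)=-9, clip(4,-9,29)=4, clip(2,-9,29)=2, clip(10,-9,29)=10 -> [-9, 10, -9, 4, 2, 10]
Stage 3 (SUM): sum[0..0]=-9, sum[0..1]=1, sum[0..2]=-8, sum[0..3]=-4, sum[0..4]=-2, sum[0..5]=8 -> [-9, 1, -8, -4, -2, 8]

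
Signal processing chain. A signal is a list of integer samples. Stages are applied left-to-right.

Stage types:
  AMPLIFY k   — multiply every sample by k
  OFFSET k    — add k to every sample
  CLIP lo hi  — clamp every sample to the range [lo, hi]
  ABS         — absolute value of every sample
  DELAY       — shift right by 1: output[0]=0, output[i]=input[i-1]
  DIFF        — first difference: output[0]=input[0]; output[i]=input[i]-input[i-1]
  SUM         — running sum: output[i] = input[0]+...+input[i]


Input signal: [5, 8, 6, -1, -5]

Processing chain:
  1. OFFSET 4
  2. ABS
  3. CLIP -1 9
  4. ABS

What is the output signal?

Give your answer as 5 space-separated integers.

Answer: 9 9 9 3 1

Derivation:
Input: [5, 8, 6, -1, -5]
Stage 1 (OFFSET 4): 5+4=9, 8+4=12, 6+4=10, -1+4=3, -5+4=-1 -> [9, 12, 10, 3, -1]
Stage 2 (ABS): |9|=9, |12|=12, |10|=10, |3|=3, |-1|=1 -> [9, 12, 10, 3, 1]
Stage 3 (CLIP -1 9): clip(9,-1,9)=9, clip(12,-1,9)=9, clip(10,-1,9)=9, clip(3,-1,9)=3, clip(1,-1,9)=1 -> [9, 9, 9, 3, 1]
Stage 4 (ABS): |9|=9, |9|=9, |9|=9, |3|=3, |1|=1 -> [9, 9, 9, 3, 1]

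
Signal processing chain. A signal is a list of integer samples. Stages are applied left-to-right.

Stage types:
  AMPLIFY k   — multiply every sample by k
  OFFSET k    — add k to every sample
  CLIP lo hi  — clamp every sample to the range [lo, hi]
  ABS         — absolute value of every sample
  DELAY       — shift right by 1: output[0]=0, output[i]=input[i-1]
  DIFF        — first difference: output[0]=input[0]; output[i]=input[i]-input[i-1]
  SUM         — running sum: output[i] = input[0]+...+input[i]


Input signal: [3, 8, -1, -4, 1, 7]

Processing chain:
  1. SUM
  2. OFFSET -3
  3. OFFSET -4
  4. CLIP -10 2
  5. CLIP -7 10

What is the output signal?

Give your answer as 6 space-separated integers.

Answer: -4 2 2 -1 0 2

Derivation:
Input: [3, 8, -1, -4, 1, 7]
Stage 1 (SUM): sum[0..0]=3, sum[0..1]=11, sum[0..2]=10, sum[0..3]=6, sum[0..4]=7, sum[0..5]=14 -> [3, 11, 10, 6, 7, 14]
Stage 2 (OFFSET -3): 3+-3=0, 11+-3=8, 10+-3=7, 6+-3=3, 7+-3=4, 14+-3=11 -> [0, 8, 7, 3, 4, 11]
Stage 3 (OFFSET -4): 0+-4=-4, 8+-4=4, 7+-4=3, 3+-4=-1, 4+-4=0, 11+-4=7 -> [-4, 4, 3, -1, 0, 7]
Stage 4 (CLIP -10 2): clip(-4,-10,2)=-4, clip(4,-10,2)=2, clip(3,-10,2)=2, clip(-1,-10,2)=-1, clip(0,-10,2)=0, clip(7,-10,2)=2 -> [-4, 2, 2, -1, 0, 2]
Stage 5 (CLIP -7 10): clip(-4,-7,10)=-4, clip(2,-7,10)=2, clip(2,-7,10)=2, clip(-1,-7,10)=-1, clip(0,-7,10)=0, clip(2,-7,10)=2 -> [-4, 2, 2, -1, 0, 2]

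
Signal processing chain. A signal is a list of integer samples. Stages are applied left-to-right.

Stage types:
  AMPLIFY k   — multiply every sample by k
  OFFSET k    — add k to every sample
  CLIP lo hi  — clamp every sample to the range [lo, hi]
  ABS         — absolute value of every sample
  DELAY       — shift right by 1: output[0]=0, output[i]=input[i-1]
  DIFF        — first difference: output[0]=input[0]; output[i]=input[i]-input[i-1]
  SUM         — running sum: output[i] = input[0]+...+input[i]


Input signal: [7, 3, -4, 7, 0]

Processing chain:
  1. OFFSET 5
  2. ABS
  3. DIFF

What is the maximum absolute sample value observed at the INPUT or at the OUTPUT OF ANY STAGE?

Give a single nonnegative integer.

Input: [7, 3, -4, 7, 0] (max |s|=7)
Stage 1 (OFFSET 5): 7+5=12, 3+5=8, -4+5=1, 7+5=12, 0+5=5 -> [12, 8, 1, 12, 5] (max |s|=12)
Stage 2 (ABS): |12|=12, |8|=8, |1|=1, |12|=12, |5|=5 -> [12, 8, 1, 12, 5] (max |s|=12)
Stage 3 (DIFF): s[0]=12, 8-12=-4, 1-8=-7, 12-1=11, 5-12=-7 -> [12, -4, -7, 11, -7] (max |s|=12)
Overall max amplitude: 12

Answer: 12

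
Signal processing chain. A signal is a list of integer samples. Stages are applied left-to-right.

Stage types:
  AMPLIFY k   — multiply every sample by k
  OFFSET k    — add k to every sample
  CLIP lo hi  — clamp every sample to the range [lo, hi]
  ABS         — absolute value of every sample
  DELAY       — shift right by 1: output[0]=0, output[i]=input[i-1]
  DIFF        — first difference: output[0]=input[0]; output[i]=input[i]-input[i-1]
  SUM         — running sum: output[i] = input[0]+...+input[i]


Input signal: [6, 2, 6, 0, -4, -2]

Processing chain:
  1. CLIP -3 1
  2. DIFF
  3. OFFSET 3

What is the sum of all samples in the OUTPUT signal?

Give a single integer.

Input: [6, 2, 6, 0, -4, -2]
Stage 1 (CLIP -3 1): clip(6,-3,1)=1, clip(2,-3,1)=1, clip(6,-3,1)=1, clip(0,-3,1)=0, clip(-4,-3,1)=-3, clip(-2,-3,1)=-2 -> [1, 1, 1, 0, -3, -2]
Stage 2 (DIFF): s[0]=1, 1-1=0, 1-1=0, 0-1=-1, -3-0=-3, -2--3=1 -> [1, 0, 0, -1, -3, 1]
Stage 3 (OFFSET 3): 1+3=4, 0+3=3, 0+3=3, -1+3=2, -3+3=0, 1+3=4 -> [4, 3, 3, 2, 0, 4]
Output sum: 16

Answer: 16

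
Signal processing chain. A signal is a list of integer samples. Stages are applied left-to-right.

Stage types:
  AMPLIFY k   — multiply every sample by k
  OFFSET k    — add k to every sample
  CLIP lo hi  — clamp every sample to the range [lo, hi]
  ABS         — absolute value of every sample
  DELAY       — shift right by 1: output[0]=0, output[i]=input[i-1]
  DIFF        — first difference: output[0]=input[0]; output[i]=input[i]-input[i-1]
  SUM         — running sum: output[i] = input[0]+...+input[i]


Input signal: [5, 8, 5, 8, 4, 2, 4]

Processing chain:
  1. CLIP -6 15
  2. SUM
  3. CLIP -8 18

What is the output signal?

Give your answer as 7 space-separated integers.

Input: [5, 8, 5, 8, 4, 2, 4]
Stage 1 (CLIP -6 15): clip(5,-6,15)=5, clip(8,-6,15)=8, clip(5,-6,15)=5, clip(8,-6,15)=8, clip(4,-6,15)=4, clip(2,-6,15)=2, clip(4,-6,15)=4 -> [5, 8, 5, 8, 4, 2, 4]
Stage 2 (SUM): sum[0..0]=5, sum[0..1]=13, sum[0..2]=18, sum[0..3]=26, sum[0..4]=30, sum[0..5]=32, sum[0..6]=36 -> [5, 13, 18, 26, 30, 32, 36]
Stage 3 (CLIP -8 18): clip(5,-8,18)=5, clip(13,-8,18)=13, clip(18,-8,18)=18, clip(26,-8,18)=18, clip(30,-8,18)=18, clip(32,-8,18)=18, clip(36,-8,18)=18 -> [5, 13, 18, 18, 18, 18, 18]

Answer: 5 13 18 18 18 18 18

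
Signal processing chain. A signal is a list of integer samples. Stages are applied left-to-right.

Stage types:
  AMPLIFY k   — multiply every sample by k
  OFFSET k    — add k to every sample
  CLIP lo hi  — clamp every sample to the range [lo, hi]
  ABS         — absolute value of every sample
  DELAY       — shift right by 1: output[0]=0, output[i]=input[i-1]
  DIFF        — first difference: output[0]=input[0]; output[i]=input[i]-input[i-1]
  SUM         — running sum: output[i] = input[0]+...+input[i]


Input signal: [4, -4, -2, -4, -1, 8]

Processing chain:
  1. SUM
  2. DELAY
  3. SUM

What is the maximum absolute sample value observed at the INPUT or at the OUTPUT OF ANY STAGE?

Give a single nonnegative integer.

Answer: 11

Derivation:
Input: [4, -4, -2, -4, -1, 8] (max |s|=8)
Stage 1 (SUM): sum[0..0]=4, sum[0..1]=0, sum[0..2]=-2, sum[0..3]=-6, sum[0..4]=-7, sum[0..5]=1 -> [4, 0, -2, -6, -7, 1] (max |s|=7)
Stage 2 (DELAY): [0, 4, 0, -2, -6, -7] = [0, 4, 0, -2, -6, -7] -> [0, 4, 0, -2, -6, -7] (max |s|=7)
Stage 3 (SUM): sum[0..0]=0, sum[0..1]=4, sum[0..2]=4, sum[0..3]=2, sum[0..4]=-4, sum[0..5]=-11 -> [0, 4, 4, 2, -4, -11] (max |s|=11)
Overall max amplitude: 11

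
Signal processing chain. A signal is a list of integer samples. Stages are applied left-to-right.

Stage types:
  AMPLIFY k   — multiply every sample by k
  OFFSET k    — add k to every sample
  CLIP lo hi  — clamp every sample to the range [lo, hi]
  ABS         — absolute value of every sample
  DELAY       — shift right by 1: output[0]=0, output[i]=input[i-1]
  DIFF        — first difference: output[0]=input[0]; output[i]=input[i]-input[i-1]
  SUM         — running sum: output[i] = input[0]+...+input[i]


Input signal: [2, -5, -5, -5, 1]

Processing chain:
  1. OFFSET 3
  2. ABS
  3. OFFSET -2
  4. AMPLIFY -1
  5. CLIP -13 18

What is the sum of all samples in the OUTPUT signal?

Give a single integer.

Input: [2, -5, -5, -5, 1]
Stage 1 (OFFSET 3): 2+3=5, -5+3=-2, -5+3=-2, -5+3=-2, 1+3=4 -> [5, -2, -2, -2, 4]
Stage 2 (ABS): |5|=5, |-2|=2, |-2|=2, |-2|=2, |4|=4 -> [5, 2, 2, 2, 4]
Stage 3 (OFFSET -2): 5+-2=3, 2+-2=0, 2+-2=0, 2+-2=0, 4+-2=2 -> [3, 0, 0, 0, 2]
Stage 4 (AMPLIFY -1): 3*-1=-3, 0*-1=0, 0*-1=0, 0*-1=0, 2*-1=-2 -> [-3, 0, 0, 0, -2]
Stage 5 (CLIP -13 18): clip(-3,-13,18)=-3, clip(0,-13,18)=0, clip(0,-13,18)=0, clip(0,-13,18)=0, clip(-2,-13,18)=-2 -> [-3, 0, 0, 0, -2]
Output sum: -5

Answer: -5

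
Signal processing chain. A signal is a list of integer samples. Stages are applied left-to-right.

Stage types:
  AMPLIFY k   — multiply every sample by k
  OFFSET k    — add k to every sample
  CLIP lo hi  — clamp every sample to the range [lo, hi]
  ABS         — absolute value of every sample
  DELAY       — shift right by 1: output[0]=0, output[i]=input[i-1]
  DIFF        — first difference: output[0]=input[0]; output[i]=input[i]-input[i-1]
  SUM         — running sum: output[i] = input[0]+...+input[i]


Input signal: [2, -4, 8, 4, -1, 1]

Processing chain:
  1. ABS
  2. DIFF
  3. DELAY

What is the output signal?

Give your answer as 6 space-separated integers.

Answer: 0 2 2 4 -4 -3

Derivation:
Input: [2, -4, 8, 4, -1, 1]
Stage 1 (ABS): |2|=2, |-4|=4, |8|=8, |4|=4, |-1|=1, |1|=1 -> [2, 4, 8, 4, 1, 1]
Stage 2 (DIFF): s[0]=2, 4-2=2, 8-4=4, 4-8=-4, 1-4=-3, 1-1=0 -> [2, 2, 4, -4, -3, 0]
Stage 3 (DELAY): [0, 2, 2, 4, -4, -3] = [0, 2, 2, 4, -4, -3] -> [0, 2, 2, 4, -4, -3]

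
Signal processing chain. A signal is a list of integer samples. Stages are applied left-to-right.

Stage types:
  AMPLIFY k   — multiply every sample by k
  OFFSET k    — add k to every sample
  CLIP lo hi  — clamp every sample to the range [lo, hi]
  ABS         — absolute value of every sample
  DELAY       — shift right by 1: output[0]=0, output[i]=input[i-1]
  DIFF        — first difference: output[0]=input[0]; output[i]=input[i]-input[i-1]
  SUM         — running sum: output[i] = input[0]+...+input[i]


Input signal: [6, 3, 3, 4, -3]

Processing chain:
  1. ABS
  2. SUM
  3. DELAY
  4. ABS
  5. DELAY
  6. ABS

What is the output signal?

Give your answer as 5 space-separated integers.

Answer: 0 0 6 9 12

Derivation:
Input: [6, 3, 3, 4, -3]
Stage 1 (ABS): |6|=6, |3|=3, |3|=3, |4|=4, |-3|=3 -> [6, 3, 3, 4, 3]
Stage 2 (SUM): sum[0..0]=6, sum[0..1]=9, sum[0..2]=12, sum[0..3]=16, sum[0..4]=19 -> [6, 9, 12, 16, 19]
Stage 3 (DELAY): [0, 6, 9, 12, 16] = [0, 6, 9, 12, 16] -> [0, 6, 9, 12, 16]
Stage 4 (ABS): |0|=0, |6|=6, |9|=9, |12|=12, |16|=16 -> [0, 6, 9, 12, 16]
Stage 5 (DELAY): [0, 0, 6, 9, 12] = [0, 0, 6, 9, 12] -> [0, 0, 6, 9, 12]
Stage 6 (ABS): |0|=0, |0|=0, |6|=6, |9|=9, |12|=12 -> [0, 0, 6, 9, 12]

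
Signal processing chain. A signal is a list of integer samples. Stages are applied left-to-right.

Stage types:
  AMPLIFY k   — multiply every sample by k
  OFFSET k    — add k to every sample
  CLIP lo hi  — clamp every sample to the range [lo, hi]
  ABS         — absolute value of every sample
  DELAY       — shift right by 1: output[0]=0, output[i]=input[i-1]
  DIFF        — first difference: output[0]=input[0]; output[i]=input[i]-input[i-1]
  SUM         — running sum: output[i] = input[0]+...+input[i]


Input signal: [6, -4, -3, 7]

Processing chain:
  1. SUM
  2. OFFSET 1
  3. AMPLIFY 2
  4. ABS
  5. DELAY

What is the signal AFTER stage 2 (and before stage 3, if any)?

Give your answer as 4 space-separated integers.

Input: [6, -4, -3, 7]
Stage 1 (SUM): sum[0..0]=6, sum[0..1]=2, sum[0..2]=-1, sum[0..3]=6 -> [6, 2, -1, 6]
Stage 2 (OFFSET 1): 6+1=7, 2+1=3, -1+1=0, 6+1=7 -> [7, 3, 0, 7]

Answer: 7 3 0 7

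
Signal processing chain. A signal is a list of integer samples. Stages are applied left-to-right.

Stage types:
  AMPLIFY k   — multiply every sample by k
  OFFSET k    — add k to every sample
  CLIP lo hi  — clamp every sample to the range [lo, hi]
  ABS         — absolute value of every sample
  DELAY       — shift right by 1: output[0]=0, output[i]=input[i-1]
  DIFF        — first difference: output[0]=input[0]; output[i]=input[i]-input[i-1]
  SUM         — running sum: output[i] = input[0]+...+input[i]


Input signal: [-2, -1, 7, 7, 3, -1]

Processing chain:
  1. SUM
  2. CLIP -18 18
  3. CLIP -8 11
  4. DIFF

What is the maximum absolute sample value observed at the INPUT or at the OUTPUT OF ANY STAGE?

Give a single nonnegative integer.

Input: [-2, -1, 7, 7, 3, -1] (max |s|=7)
Stage 1 (SUM): sum[0..0]=-2, sum[0..1]=-3, sum[0..2]=4, sum[0..3]=11, sum[0..4]=14, sum[0..5]=13 -> [-2, -3, 4, 11, 14, 13] (max |s|=14)
Stage 2 (CLIP -18 18): clip(-2,-18,18)=-2, clip(-3,-18,18)=-3, clip(4,-18,18)=4, clip(11,-18,18)=11, clip(14,-18,18)=14, clip(13,-18,18)=13 -> [-2, -3, 4, 11, 14, 13] (max |s|=14)
Stage 3 (CLIP -8 11): clip(-2,-8,11)=-2, clip(-3,-8,11)=-3, clip(4,-8,11)=4, clip(11,-8,11)=11, clip(14,-8,11)=11, clip(13,-8,11)=11 -> [-2, -3, 4, 11, 11, 11] (max |s|=11)
Stage 4 (DIFF): s[0]=-2, -3--2=-1, 4--3=7, 11-4=7, 11-11=0, 11-11=0 -> [-2, -1, 7, 7, 0, 0] (max |s|=7)
Overall max amplitude: 14

Answer: 14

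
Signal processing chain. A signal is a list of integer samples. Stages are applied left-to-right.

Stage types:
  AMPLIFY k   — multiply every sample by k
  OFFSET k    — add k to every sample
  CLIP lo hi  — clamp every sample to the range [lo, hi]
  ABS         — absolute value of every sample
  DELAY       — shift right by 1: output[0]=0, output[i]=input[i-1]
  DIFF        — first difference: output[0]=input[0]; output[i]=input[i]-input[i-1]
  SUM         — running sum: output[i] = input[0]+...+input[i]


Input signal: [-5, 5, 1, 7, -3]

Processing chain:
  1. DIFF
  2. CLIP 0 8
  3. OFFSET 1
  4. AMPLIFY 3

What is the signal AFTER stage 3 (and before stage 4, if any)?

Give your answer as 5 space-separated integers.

Input: [-5, 5, 1, 7, -3]
Stage 1 (DIFF): s[0]=-5, 5--5=10, 1-5=-4, 7-1=6, -3-7=-10 -> [-5, 10, -4, 6, -10]
Stage 2 (CLIP 0 8): clip(-5,0,8)=0, clip(10,0,8)=8, clip(-4,0,8)=0, clip(6,0,8)=6, clip(-10,0,8)=0 -> [0, 8, 0, 6, 0]
Stage 3 (OFFSET 1): 0+1=1, 8+1=9, 0+1=1, 6+1=7, 0+1=1 -> [1, 9, 1, 7, 1]

Answer: 1 9 1 7 1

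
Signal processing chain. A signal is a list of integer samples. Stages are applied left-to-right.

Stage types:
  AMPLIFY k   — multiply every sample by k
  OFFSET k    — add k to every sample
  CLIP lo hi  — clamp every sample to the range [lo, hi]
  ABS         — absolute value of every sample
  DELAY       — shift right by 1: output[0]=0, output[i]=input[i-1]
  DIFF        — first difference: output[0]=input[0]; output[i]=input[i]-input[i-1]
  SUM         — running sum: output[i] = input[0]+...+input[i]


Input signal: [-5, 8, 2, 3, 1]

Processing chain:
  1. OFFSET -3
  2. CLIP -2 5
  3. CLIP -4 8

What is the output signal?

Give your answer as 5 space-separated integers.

Answer: -2 5 -1 0 -2

Derivation:
Input: [-5, 8, 2, 3, 1]
Stage 1 (OFFSET -3): -5+-3=-8, 8+-3=5, 2+-3=-1, 3+-3=0, 1+-3=-2 -> [-8, 5, -1, 0, -2]
Stage 2 (CLIP -2 5): clip(-8,-2,5)=-2, clip(5,-2,5)=5, clip(-1,-2,5)=-1, clip(0,-2,5)=0, clip(-2,-2,5)=-2 -> [-2, 5, -1, 0, -2]
Stage 3 (CLIP -4 8): clip(-2,-4,8)=-2, clip(5,-4,8)=5, clip(-1,-4,8)=-1, clip(0,-4,8)=0, clip(-2,-4,8)=-2 -> [-2, 5, -1, 0, -2]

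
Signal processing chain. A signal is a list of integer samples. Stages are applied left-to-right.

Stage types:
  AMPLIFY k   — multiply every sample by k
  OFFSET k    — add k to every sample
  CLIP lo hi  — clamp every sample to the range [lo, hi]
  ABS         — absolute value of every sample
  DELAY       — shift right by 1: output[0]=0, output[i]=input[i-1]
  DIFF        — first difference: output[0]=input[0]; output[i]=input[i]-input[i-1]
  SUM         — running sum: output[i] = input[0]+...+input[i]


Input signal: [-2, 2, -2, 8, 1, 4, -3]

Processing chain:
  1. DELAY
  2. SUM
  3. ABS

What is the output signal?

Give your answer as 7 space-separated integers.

Input: [-2, 2, -2, 8, 1, 4, -3]
Stage 1 (DELAY): [0, -2, 2, -2, 8, 1, 4] = [0, -2, 2, -2, 8, 1, 4] -> [0, -2, 2, -2, 8, 1, 4]
Stage 2 (SUM): sum[0..0]=0, sum[0..1]=-2, sum[0..2]=0, sum[0..3]=-2, sum[0..4]=6, sum[0..5]=7, sum[0..6]=11 -> [0, -2, 0, -2, 6, 7, 11]
Stage 3 (ABS): |0|=0, |-2|=2, |0|=0, |-2|=2, |6|=6, |7|=7, |11|=11 -> [0, 2, 0, 2, 6, 7, 11]

Answer: 0 2 0 2 6 7 11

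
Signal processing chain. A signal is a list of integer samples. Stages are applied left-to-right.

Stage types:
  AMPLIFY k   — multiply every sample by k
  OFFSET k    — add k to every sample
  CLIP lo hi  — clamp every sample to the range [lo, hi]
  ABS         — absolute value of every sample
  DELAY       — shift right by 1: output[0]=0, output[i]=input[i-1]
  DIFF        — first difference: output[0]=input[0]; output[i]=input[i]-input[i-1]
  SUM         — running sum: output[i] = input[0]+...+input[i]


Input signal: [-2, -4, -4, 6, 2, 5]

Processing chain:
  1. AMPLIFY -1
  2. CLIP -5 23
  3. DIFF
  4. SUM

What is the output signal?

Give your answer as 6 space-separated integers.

Answer: 2 4 4 -5 -2 -5

Derivation:
Input: [-2, -4, -4, 6, 2, 5]
Stage 1 (AMPLIFY -1): -2*-1=2, -4*-1=4, -4*-1=4, 6*-1=-6, 2*-1=-2, 5*-1=-5 -> [2, 4, 4, -6, -2, -5]
Stage 2 (CLIP -5 23): clip(2,-5,23)=2, clip(4,-5,23)=4, clip(4,-5,23)=4, clip(-6,-5,23)=-5, clip(-2,-5,23)=-2, clip(-5,-5,23)=-5 -> [2, 4, 4, -5, -2, -5]
Stage 3 (DIFF): s[0]=2, 4-2=2, 4-4=0, -5-4=-9, -2--5=3, -5--2=-3 -> [2, 2, 0, -9, 3, -3]
Stage 4 (SUM): sum[0..0]=2, sum[0..1]=4, sum[0..2]=4, sum[0..3]=-5, sum[0..4]=-2, sum[0..5]=-5 -> [2, 4, 4, -5, -2, -5]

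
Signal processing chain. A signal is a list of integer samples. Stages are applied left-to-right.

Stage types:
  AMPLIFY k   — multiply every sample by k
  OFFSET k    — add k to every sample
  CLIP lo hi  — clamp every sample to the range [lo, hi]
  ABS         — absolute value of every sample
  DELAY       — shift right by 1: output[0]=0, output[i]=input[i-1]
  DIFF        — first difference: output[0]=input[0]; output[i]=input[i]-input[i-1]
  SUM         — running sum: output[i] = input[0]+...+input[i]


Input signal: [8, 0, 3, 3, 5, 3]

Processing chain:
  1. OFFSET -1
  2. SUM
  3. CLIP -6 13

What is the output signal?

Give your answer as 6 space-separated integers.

Answer: 7 6 8 10 13 13

Derivation:
Input: [8, 0, 3, 3, 5, 3]
Stage 1 (OFFSET -1): 8+-1=7, 0+-1=-1, 3+-1=2, 3+-1=2, 5+-1=4, 3+-1=2 -> [7, -1, 2, 2, 4, 2]
Stage 2 (SUM): sum[0..0]=7, sum[0..1]=6, sum[0..2]=8, sum[0..3]=10, sum[0..4]=14, sum[0..5]=16 -> [7, 6, 8, 10, 14, 16]
Stage 3 (CLIP -6 13): clip(7,-6,13)=7, clip(6,-6,13)=6, clip(8,-6,13)=8, clip(10,-6,13)=10, clip(14,-6,13)=13, clip(16,-6,13)=13 -> [7, 6, 8, 10, 13, 13]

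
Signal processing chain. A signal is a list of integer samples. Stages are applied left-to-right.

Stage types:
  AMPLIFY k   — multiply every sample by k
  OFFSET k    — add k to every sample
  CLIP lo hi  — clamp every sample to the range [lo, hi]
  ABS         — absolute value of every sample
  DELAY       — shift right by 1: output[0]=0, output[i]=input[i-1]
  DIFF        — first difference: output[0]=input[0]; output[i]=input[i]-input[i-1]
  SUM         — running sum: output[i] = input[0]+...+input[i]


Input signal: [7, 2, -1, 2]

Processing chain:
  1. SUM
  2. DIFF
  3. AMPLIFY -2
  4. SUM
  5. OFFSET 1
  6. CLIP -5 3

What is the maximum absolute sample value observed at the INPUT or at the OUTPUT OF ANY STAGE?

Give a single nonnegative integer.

Answer: 20

Derivation:
Input: [7, 2, -1, 2] (max |s|=7)
Stage 1 (SUM): sum[0..0]=7, sum[0..1]=9, sum[0..2]=8, sum[0..3]=10 -> [7, 9, 8, 10] (max |s|=10)
Stage 2 (DIFF): s[0]=7, 9-7=2, 8-9=-1, 10-8=2 -> [7, 2, -1, 2] (max |s|=7)
Stage 3 (AMPLIFY -2): 7*-2=-14, 2*-2=-4, -1*-2=2, 2*-2=-4 -> [-14, -4, 2, -4] (max |s|=14)
Stage 4 (SUM): sum[0..0]=-14, sum[0..1]=-18, sum[0..2]=-16, sum[0..3]=-20 -> [-14, -18, -16, -20] (max |s|=20)
Stage 5 (OFFSET 1): -14+1=-13, -18+1=-17, -16+1=-15, -20+1=-19 -> [-13, -17, -15, -19] (max |s|=19)
Stage 6 (CLIP -5 3): clip(-13,-5,3)=-5, clip(-17,-5,3)=-5, clip(-15,-5,3)=-5, clip(-19,-5,3)=-5 -> [-5, -5, -5, -5] (max |s|=5)
Overall max amplitude: 20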